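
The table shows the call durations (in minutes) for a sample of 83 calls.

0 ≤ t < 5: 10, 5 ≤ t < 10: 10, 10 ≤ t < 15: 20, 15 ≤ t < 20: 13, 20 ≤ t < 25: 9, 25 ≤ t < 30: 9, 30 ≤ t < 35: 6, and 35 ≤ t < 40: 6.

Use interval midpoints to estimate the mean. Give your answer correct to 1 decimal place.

17.4

Midpoints: 2.5, 7.5, 12.5, 17.5, 22.5, 27.5, 32.5, 37.5
Σfm = 10×2.5 + 10×7.5 + 20×12.5 + 13×17.5 + 9×22.5 + 9×27.5 + 6×32.5 + 6×37.5 = 1447.5
n = Σf = 83
Mean = 1447.5 / 83 = 17.4398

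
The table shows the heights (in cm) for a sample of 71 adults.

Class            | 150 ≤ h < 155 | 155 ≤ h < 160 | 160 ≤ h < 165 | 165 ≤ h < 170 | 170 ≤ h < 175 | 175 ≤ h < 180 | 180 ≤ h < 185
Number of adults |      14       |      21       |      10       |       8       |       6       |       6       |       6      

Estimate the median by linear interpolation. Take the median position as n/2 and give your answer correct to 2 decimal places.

Cumulative frequencies: 14, 35, 45, 53, 59, 65, 71
n = 71; position = n/2 = 35.5.
This falls in the class 160 ≤ h < 165: L = 160, F = 35, f = 10, h = 5.
Median ≈ 160 + ((35.5 − 35) / 10) × 5 = 160.2500

160.25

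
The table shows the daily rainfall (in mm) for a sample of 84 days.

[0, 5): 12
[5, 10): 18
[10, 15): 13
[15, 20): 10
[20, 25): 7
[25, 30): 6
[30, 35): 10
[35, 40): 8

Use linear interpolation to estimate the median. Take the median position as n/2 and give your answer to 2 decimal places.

Cumulative frequencies: 12, 30, 43, 53, 60, 66, 76, 84
n = 84; position = n/2 = 42.
This falls in the class [10, 15): L = 10, F = 30, f = 13, h = 5.
Median ≈ 10 + ((42 − 30) / 13) × 5 = 14.6154

14.62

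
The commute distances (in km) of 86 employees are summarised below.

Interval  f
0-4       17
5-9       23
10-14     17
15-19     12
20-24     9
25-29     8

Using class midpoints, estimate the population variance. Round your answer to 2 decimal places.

61.31

Midpoints: 2, 7, 12, 17, 22, 27
n = 86, Σfm = 1017, mean = 11.8256
Σfm² = 17299
Σf(m − x̄)² = Σfm² − (Σfm)²/n = 17299 − 1017²/86 = 5272.3837
Population variance = 5272.3837 / 86 = 61.3068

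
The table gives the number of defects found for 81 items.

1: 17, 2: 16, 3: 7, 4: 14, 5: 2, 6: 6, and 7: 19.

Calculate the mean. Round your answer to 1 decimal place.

Values: 1, 2, 3, 4, 5, 6, 7
Σfx = 17×1 + 16×2 + 7×3 + 14×4 + 2×5 + 6×6 + 19×7 = 305
n = Σf = 81
Mean = 305 / 81 = 3.7654

3.8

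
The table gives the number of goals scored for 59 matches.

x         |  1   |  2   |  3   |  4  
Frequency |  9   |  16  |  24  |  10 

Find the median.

3

Cumulative frequencies: 9, 25, 49, 59
n = 59, so the median is the value in position (n+1)/2 = 30.
Position 30 falls at value 3.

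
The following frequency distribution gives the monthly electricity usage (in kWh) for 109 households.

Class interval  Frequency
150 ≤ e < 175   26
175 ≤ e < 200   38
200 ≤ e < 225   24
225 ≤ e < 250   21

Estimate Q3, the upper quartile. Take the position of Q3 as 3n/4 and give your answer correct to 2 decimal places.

218.49

Cumulative frequencies: 26, 64, 88, 109
n = 109; position = 3n/4 = 81.75.
This falls in the class 200 ≤ e < 225: L = 200, F = 64, f = 24, h = 25.
Upper quartile ≈ 200 + ((81.75 − 64) / 24) × 25 = 218.4896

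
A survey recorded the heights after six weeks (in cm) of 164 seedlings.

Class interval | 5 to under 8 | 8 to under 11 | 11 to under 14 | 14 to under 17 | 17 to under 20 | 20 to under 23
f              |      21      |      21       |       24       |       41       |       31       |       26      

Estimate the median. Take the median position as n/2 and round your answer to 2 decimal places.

Cumulative frequencies: 21, 42, 66, 107, 138, 164
n = 164; position = n/2 = 82.
This falls in the class 14 to under 17: L = 14, F = 66, f = 41, h = 3.
Median ≈ 14 + ((82 − 66) / 41) × 3 = 15.1707

15.17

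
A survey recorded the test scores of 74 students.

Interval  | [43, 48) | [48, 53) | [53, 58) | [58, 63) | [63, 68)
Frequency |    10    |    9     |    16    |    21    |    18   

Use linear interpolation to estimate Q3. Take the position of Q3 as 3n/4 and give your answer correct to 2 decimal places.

62.88

Cumulative frequencies: 10, 19, 35, 56, 74
n = 74; position = 3n/4 = 55.5.
This falls in the class [58, 63): L = 58, F = 35, f = 21, h = 5.
Upper quartile ≈ 58 + ((55.5 − 35) / 21) × 5 = 62.8810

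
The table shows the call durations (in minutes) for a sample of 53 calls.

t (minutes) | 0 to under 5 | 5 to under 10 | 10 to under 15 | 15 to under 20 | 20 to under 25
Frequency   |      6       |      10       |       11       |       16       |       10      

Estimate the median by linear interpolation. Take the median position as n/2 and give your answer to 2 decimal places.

14.77

Cumulative frequencies: 6, 16, 27, 43, 53
n = 53; position = n/2 = 26.5.
This falls in the class 10 to under 15: L = 10, F = 16, f = 11, h = 5.
Median ≈ 10 + ((26.5 − 16) / 11) × 5 = 14.7727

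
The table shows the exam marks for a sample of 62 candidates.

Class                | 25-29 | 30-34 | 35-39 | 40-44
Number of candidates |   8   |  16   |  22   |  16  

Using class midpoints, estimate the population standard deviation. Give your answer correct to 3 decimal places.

4.913

Midpoints: 27, 32, 37, 42
n = 62, Σfm = 2214, mean = 35.7097
Σfm² = 80558
Σf(m − x̄)² = Σfm² − (Σfm)²/n = 80558 − 2214²/62 = 1496.7742
Population variance = 1496.7742 / 62 = 24.1415
Standard deviation = √24.1415 = 4.9134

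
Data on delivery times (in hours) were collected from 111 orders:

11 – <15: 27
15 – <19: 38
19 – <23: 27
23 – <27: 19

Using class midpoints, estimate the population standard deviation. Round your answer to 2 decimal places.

4.11

Midpoints: 13, 17, 21, 25
n = 111, Σfm = 2039, mean = 18.3694
Σfm² = 39327
Σf(m − x̄)² = Σfm² − (Σfm)²/n = 39327 − 2039²/111 = 1871.8559
Population variance = 1871.8559 / 111 = 16.8636
Standard deviation = √16.8636 = 4.1065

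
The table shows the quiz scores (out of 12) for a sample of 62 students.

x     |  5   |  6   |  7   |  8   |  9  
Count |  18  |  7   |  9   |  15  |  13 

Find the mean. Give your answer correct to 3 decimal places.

Values: 5, 6, 7, 8, 9
Σfx = 18×5 + 7×6 + 9×7 + 15×8 + 13×9 = 432
n = Σf = 62
Mean = 432 / 62 = 6.9677

6.968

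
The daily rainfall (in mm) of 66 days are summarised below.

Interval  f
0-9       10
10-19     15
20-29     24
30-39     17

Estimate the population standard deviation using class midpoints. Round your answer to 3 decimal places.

10.082

Midpoints: 4.5, 14.5, 24.5, 34.5
n = 66, Σfm = 1437, mean = 21.7727
Σfm² = 37996.5
Σf(m − x̄)² = Σfm² − (Σfm)²/n = 37996.5 − 1437²/66 = 6709.0909
Population variance = 6709.0909 / 66 = 101.6529
Standard deviation = √101.6529 = 10.0823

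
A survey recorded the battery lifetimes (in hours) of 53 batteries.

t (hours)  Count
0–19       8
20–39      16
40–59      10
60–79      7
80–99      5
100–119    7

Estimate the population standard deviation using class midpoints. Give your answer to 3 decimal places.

Midpoints: 9.5, 29.5, 49.5, 69.5, 89.5, 109.5
n = 53, Σfm = 2743.5, mean = 51.7642
Σfm² = 196943.25
Σf(m − x̄)² = Σfm² − (Σfm)²/n = 196943.25 − 2743.5²/53 = 54928.3019
Population variance = 54928.3019 / 53 = 1036.3831
Standard deviation = √1036.3831 = 32.1929

32.193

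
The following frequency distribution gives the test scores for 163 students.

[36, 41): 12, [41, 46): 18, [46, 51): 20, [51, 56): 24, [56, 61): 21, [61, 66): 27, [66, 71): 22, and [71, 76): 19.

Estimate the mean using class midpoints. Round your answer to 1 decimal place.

57.3

Midpoints: 38.5, 43.5, 48.5, 53.5, 58.5, 63.5, 68.5, 73.5
Σfm = 12×38.5 + 18×43.5 + 20×48.5 + 24×53.5 + 21×58.5 + 27×63.5 + 22×68.5 + 19×73.5 = 9345.5
n = Σf = 163
Mean = 9345.5 / 163 = 57.3344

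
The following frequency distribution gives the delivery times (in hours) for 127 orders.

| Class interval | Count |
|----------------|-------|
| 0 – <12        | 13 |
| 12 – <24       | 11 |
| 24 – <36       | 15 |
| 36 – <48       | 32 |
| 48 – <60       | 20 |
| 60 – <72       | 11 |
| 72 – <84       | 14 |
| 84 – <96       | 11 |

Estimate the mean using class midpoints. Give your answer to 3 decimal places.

Midpoints: 6, 18, 30, 42, 54, 66, 78, 90
Σfm = 13×6 + 11×18 + 15×30 + 32×42 + 20×54 + 11×66 + 14×78 + 11×90 = 5958
n = Σf = 127
Mean = 5958 / 127 = 46.9134

46.913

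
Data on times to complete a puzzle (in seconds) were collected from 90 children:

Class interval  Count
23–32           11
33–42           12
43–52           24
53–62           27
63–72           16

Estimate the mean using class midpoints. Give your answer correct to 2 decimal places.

50.28

Midpoints: 27.5, 37.5, 47.5, 57.5, 67.5
Σfm = 11×27.5 + 12×37.5 + 24×47.5 + 27×57.5 + 16×67.5 = 4525
n = Σf = 90
Mean = 4525 / 90 = 50.2778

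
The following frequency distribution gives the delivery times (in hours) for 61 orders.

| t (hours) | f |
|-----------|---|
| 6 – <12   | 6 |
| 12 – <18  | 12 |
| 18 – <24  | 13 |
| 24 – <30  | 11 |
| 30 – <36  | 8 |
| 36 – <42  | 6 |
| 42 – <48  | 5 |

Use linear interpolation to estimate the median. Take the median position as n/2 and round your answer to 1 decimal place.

23.8

Cumulative frequencies: 6, 18, 31, 42, 50, 56, 61
n = 61; position = n/2 = 30.5.
This falls in the class 18 – <24: L = 18, F = 18, f = 13, h = 6.
Median ≈ 18 + ((30.5 − 18) / 13) × 6 = 23.7692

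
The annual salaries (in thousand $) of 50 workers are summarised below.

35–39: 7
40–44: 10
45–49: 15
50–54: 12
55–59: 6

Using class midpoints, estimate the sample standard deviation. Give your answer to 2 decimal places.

6.14

Midpoints: 37, 42, 47, 52, 57
n = 50, Σfm = 2350, mean = 47.0000
Σfm² = 112300
Σf(m − x̄)² = Σfm² − (Σfm)²/n = 112300 − 2350²/50 = 1850.0000
Sample variance = 1850.0000 / 49 = 37.7551
Standard deviation = √37.7551 = 6.1445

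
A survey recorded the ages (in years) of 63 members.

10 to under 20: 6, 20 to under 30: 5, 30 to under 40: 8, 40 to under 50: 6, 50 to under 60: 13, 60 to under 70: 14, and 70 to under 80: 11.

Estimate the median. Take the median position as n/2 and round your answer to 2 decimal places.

55.00

Cumulative frequencies: 6, 11, 19, 25, 38, 52, 63
n = 63; position = n/2 = 31.5.
This falls in the class 50 to under 60: L = 50, F = 25, f = 13, h = 10.
Median ≈ 50 + ((31.5 − 25) / 13) × 10 = 55.0000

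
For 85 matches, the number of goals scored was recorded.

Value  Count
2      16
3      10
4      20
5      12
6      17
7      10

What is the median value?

4

Cumulative frequencies: 16, 26, 46, 58, 75, 85
n = 85, so the median is the value in position (n+1)/2 = 43.
Position 43 falls at value 4.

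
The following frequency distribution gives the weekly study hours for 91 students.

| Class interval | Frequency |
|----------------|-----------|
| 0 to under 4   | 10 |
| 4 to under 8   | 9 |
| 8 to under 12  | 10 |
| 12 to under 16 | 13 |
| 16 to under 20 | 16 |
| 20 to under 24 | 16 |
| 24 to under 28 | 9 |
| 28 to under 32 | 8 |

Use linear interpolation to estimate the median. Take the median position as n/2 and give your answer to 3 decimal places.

Cumulative frequencies: 10, 19, 29, 42, 58, 74, 83, 91
n = 91; position = n/2 = 45.5.
This falls in the class 16 to under 20: L = 16, F = 42, f = 16, h = 4.
Median ≈ 16 + ((45.5 − 42) / 16) × 4 = 16.8750

16.875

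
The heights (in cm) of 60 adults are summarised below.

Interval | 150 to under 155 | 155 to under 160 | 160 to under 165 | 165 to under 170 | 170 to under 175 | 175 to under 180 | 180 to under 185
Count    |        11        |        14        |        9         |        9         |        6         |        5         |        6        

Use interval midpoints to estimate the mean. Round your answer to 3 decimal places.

164.500

Midpoints: 152.5, 157.5, 162.5, 167.5, 172.5, 177.5, 182.5
Σfm = 11×152.5 + 14×157.5 + 9×162.5 + 9×167.5 + 6×172.5 + 5×177.5 + 6×182.5 = 9870
n = Σf = 60
Mean = 9870 / 60 = 164.5000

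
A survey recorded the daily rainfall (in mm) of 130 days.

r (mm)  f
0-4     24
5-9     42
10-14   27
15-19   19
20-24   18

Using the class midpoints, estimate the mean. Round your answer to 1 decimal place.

Midpoints: 2, 7, 12, 17, 22
Σfm = 24×2 + 42×7 + 27×12 + 19×17 + 18×22 = 1385
n = Σf = 130
Mean = 1385 / 130 = 10.6538

10.7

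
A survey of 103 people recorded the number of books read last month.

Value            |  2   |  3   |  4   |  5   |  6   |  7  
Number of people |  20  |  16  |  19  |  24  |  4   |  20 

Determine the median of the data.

4

Cumulative frequencies: 20, 36, 55, 79, 83, 103
n = 103, so the median is the value in position (n+1)/2 = 52.
Position 52 falls at value 4.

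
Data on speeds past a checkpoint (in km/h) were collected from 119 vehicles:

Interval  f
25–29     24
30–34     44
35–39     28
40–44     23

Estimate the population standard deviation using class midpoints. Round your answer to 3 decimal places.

Midpoints: 27, 32, 37, 42
n = 119, Σfm = 4058, mean = 34.1008
Σfm² = 141456
Σf(m − x̄)² = Σfm² − (Σfm)²/n = 141456 − 4058²/119 = 3074.7899
Population variance = 3074.7899 / 119 = 25.8386
Standard deviation = √25.8386 = 5.0832

5.083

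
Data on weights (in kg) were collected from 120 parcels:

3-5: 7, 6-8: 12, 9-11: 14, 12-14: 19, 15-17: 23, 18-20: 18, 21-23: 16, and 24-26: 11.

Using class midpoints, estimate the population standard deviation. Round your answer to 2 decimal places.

Midpoints: 4, 7, 10, 13, 16, 19, 22, 25
n = 120, Σfm = 1836, mean = 15.3000
Σfm² = 32316
Σf(m − x̄)² = Σfm² − (Σfm)²/n = 32316 − 1836²/120 = 4225.2000
Population variance = 4225.2000 / 120 = 35.2100
Standard deviation = √35.2100 = 5.9338

5.93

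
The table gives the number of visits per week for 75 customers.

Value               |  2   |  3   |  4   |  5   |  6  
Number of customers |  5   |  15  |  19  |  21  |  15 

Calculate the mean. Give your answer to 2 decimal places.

Values: 2, 3, 4, 5, 6
Σfx = 5×2 + 15×3 + 19×4 + 21×5 + 15×6 = 326
n = Σf = 75
Mean = 326 / 75 = 4.3467

4.35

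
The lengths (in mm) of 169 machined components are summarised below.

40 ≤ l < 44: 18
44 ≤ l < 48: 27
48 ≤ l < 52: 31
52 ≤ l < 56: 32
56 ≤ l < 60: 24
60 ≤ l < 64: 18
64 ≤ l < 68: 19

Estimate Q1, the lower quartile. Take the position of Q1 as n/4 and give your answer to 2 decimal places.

Cumulative frequencies: 18, 45, 76, 108, 132, 150, 169
n = 169; position = n/4 = 42.25.
This falls in the class 44 ≤ l < 48: L = 44, F = 18, f = 27, h = 4.
Lower quartile ≈ 44 + ((42.25 − 18) / 27) × 4 = 47.5926

47.59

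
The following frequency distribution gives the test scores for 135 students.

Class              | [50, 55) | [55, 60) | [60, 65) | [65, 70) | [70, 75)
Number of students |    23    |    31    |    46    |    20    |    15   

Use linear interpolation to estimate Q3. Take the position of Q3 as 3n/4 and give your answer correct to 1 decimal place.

Cumulative frequencies: 23, 54, 100, 120, 135
n = 135; position = 3n/4 = 101.25.
This falls in the class [65, 70): L = 65, F = 100, f = 20, h = 5.
Upper quartile ≈ 65 + ((101.25 − 100) / 20) × 5 = 65.3125

65.3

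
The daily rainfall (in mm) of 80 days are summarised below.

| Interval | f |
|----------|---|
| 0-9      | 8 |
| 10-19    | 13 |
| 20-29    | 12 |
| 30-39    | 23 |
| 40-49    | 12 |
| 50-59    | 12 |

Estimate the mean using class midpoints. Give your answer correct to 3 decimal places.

Midpoints: 4.5, 14.5, 24.5, 34.5, 44.5, 54.5
Σfm = 8×4.5 + 13×14.5 + 12×24.5 + 23×34.5 + 12×44.5 + 12×54.5 = 2500
n = Σf = 80
Mean = 2500 / 80 = 31.2500

31.250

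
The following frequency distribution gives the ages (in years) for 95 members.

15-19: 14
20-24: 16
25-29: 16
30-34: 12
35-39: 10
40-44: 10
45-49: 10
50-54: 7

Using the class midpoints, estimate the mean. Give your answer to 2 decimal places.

Midpoints: 17, 22, 27, 32, 37, 42, 47, 52
Σfm = 14×17 + 16×22 + 16×27 + 12×32 + 10×37 + 10×42 + 10×47 + 7×52 = 3030
n = Σf = 95
Mean = 3030 / 95 = 31.8947

31.89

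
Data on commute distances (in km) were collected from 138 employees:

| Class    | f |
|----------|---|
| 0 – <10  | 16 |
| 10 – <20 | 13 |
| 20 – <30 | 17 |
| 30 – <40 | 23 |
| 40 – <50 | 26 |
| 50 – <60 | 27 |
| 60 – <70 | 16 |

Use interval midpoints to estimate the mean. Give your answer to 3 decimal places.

Midpoints: 5, 15, 25, 35, 45, 55, 65
Σfm = 16×5 + 13×15 + 17×25 + 23×35 + 26×45 + 27×55 + 16×65 = 5200
n = Σf = 138
Mean = 5200 / 138 = 37.6812

37.681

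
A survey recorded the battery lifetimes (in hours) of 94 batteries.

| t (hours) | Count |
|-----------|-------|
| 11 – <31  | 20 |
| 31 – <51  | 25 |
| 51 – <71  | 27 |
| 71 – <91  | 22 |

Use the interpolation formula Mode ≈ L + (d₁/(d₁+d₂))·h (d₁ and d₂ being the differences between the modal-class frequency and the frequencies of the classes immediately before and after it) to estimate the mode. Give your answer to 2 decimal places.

Modal class: 51 – <71 (highest frequency 27).
d₁ = 27 − 25 = 2, d₂ = 27 − 22 = 5
Mode ≈ 51 + (2/(2+5)) × 20 = 51 + 5.7143 = 56.7143

56.71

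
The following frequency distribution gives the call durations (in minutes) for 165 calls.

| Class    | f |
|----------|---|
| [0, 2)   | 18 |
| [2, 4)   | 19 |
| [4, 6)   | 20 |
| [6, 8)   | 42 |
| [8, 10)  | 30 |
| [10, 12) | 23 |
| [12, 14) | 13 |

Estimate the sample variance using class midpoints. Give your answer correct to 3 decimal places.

12.121

Midpoints: 1, 3, 5, 7, 9, 11, 13
n = 165, Σfm = 1161, mean = 7.0364
Σfm² = 10157
Σf(m − x̄)² = Σfm² − (Σfm)²/n = 10157 − 1161²/165 = 1987.7818
Sample variance = 1987.7818 / 164 = 12.1206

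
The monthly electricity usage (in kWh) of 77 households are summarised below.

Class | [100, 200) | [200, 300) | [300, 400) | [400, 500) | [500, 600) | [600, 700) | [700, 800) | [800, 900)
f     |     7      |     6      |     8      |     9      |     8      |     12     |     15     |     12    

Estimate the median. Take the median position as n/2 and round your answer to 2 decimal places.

604.17

Cumulative frequencies: 7, 13, 21, 30, 38, 50, 65, 77
n = 77; position = n/2 = 38.5.
This falls in the class [600, 700): L = 600, F = 38, f = 12, h = 100.
Median ≈ 600 + ((38.5 − 38) / 12) × 100 = 604.1667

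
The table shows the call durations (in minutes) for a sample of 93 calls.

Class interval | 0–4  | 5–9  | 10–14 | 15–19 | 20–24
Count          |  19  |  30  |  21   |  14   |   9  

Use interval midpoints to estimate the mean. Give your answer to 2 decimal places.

10.06

Midpoints: 2, 7, 12, 17, 22
Σfm = 19×2 + 30×7 + 21×12 + 14×17 + 9×22 = 936
n = Σf = 93
Mean = 936 / 93 = 10.0645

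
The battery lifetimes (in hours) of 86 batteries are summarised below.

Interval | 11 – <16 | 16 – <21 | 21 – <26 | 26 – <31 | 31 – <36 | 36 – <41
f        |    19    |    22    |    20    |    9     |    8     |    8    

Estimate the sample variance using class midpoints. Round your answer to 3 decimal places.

61.645

Midpoints: 13.5, 18.5, 23.5, 28.5, 33.5, 38.5
n = 86, Σfm = 1966, mean = 22.8605
Σfm² = 50183.5
Σf(m − x̄)² = Σfm² − (Σfm)²/n = 50183.5 − 1966²/86 = 5239.8256
Sample variance = 5239.8256 / 85 = 61.6450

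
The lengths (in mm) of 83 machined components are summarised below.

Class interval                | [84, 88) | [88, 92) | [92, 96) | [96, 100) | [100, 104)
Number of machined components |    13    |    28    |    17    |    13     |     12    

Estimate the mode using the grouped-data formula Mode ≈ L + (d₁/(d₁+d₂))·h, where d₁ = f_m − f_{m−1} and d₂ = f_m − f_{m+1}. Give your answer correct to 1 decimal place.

Modal class: [88, 92) (highest frequency 28).
d₁ = 28 − 13 = 15, d₂ = 28 − 17 = 11
Mode ≈ 88 + (15/(15+11)) × 4 = 88 + 2.3077 = 90.3077

90.3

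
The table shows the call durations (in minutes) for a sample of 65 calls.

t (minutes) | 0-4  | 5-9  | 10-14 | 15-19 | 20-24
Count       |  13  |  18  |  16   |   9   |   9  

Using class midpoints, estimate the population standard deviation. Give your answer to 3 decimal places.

Midpoints: 2, 7, 12, 17, 22
n = 65, Σfm = 695, mean = 10.6923
Σfm² = 10195
Σf(m − x̄)² = Σfm² − (Σfm)²/n = 10195 − 695²/65 = 2763.8462
Population variance = 2763.8462 / 65 = 42.5207
Standard deviation = √42.5207 = 6.5208

6.521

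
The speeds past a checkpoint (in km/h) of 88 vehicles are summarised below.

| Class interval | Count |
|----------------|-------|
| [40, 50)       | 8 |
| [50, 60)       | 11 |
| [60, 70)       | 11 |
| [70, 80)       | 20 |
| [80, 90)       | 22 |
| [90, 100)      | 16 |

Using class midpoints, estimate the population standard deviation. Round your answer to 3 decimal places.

Midpoints: 45, 55, 65, 75, 85, 95
n = 88, Σfm = 6570, mean = 74.6591
Σfm² = 511800
Σf(m − x̄)² = Σfm² − (Σfm)²/n = 511800 − 6570²/88 = 21289.7727
Population variance = 21289.7727 / 88 = 241.9292
Standard deviation = √241.9292 = 15.5541

15.554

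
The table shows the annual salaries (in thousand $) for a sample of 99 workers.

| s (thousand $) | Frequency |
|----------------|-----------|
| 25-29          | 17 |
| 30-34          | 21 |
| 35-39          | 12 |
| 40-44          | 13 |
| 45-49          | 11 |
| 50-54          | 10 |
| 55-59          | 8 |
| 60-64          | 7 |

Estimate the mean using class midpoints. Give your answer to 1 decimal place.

Midpoints: 27, 32, 37, 42, 47, 52, 57, 62
Σfm = 17×27 + 21×32 + 12×37 + 13×42 + 11×47 + 10×52 + 8×57 + 7×62 = 4048
n = Σf = 99
Mean = 4048 / 99 = 40.8889

40.9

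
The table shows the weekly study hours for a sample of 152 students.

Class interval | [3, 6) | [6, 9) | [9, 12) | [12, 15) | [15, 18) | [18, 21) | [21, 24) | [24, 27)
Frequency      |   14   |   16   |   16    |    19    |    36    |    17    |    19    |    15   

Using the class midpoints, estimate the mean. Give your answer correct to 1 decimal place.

Midpoints: 4.5, 7.5, 10.5, 13.5, 16.5, 19.5, 22.5, 25.5
Σfm = 14×4.5 + 16×7.5 + 16×10.5 + 19×13.5 + 36×16.5 + 17×19.5 + 19×22.5 + 15×25.5 = 2343
n = Σf = 152
Mean = 2343 / 152 = 15.4145

15.4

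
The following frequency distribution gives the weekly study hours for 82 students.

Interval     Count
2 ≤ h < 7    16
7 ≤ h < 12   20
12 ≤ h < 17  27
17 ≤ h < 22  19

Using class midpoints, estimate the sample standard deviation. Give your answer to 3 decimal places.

5.262

Midpoints: 4.5, 9.5, 14.5, 19.5
n = 82, Σfm = 1024, mean = 12.4878
Σfm² = 15030.5
Σf(m − x̄)² = Σfm² − (Σfm)²/n = 15030.5 − 1024²/82 = 2242.9878
Sample variance = 2242.9878 / 81 = 27.6912
Standard deviation = √27.6912 = 5.2622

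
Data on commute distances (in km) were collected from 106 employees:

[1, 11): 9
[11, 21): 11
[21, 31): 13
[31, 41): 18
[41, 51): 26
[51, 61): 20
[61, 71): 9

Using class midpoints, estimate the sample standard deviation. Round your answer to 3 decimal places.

17.346

Midpoints: 6, 16, 26, 36, 46, 56, 66
n = 106, Σfm = 4126, mean = 38.9245
Σfm² = 192196
Σf(m − x̄)² = Σfm² − (Σfm)²/n = 192196 − 4126²/106 = 31593.3962
Sample variance = 31593.3962 / 105 = 300.8895
Standard deviation = √300.8895 = 17.3462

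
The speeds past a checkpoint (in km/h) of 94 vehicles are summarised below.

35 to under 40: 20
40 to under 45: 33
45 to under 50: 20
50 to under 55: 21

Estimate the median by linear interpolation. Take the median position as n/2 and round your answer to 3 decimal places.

44.091

Cumulative frequencies: 20, 53, 73, 94
n = 94; position = n/2 = 47.
This falls in the class 40 to under 45: L = 40, F = 20, f = 33, h = 5.
Median ≈ 40 + ((47 − 20) / 33) × 5 = 44.0909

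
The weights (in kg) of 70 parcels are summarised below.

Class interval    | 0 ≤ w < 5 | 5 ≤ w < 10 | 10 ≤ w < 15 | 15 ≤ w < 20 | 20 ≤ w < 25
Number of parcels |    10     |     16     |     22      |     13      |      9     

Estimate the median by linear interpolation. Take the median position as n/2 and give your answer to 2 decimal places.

Cumulative frequencies: 10, 26, 48, 61, 70
n = 70; position = n/2 = 35.
This falls in the class 10 ≤ w < 15: L = 10, F = 26, f = 22, h = 5.
Median ≈ 10 + ((35 − 26) / 22) × 5 = 12.0455

12.05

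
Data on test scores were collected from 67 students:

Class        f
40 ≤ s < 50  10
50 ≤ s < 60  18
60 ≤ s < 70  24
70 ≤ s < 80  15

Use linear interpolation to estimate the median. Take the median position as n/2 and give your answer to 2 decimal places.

62.29

Cumulative frequencies: 10, 28, 52, 67
n = 67; position = n/2 = 33.5.
This falls in the class 60 ≤ s < 70: L = 60, F = 28, f = 24, h = 10.
Median ≈ 60 + ((33.5 − 28) / 24) × 10 = 62.2917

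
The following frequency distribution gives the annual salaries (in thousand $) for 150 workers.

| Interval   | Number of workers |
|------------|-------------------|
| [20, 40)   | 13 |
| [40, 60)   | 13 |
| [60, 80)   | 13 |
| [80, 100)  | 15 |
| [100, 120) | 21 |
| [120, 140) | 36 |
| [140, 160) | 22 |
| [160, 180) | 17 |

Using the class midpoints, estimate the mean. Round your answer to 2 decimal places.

109.87

Midpoints: 30, 50, 70, 90, 110, 130, 150, 170
Σfm = 13×30 + 13×50 + 13×70 + 15×90 + 21×110 + 36×130 + 22×150 + 17×170 = 16480
n = Σf = 150
Mean = 16480 / 150 = 109.8667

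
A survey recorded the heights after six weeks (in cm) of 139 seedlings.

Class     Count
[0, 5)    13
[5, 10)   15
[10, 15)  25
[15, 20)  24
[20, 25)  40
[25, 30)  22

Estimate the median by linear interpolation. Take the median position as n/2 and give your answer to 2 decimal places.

18.44

Cumulative frequencies: 13, 28, 53, 77, 117, 139
n = 139; position = n/2 = 69.5.
This falls in the class [15, 20): L = 15, F = 53, f = 24, h = 5.
Median ≈ 15 + ((69.5 − 53) / 24) × 5 = 18.4375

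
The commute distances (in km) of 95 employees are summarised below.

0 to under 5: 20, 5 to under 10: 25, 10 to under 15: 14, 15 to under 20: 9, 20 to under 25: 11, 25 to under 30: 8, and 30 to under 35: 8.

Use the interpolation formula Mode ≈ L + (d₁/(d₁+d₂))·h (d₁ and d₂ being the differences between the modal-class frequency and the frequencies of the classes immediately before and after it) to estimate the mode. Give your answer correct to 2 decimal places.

6.56

Modal class: 5 to under 10 (highest frequency 25).
d₁ = 25 − 20 = 5, d₂ = 25 − 14 = 11
Mode ≈ 5 + (5/(5+11)) × 5 = 5 + 1.5625 = 6.5625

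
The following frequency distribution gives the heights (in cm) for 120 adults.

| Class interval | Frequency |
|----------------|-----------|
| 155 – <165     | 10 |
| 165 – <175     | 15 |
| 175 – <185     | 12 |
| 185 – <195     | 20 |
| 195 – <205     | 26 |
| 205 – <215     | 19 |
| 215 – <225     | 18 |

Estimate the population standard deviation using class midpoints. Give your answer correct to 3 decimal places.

Midpoints: 160, 170, 180, 190, 200, 210, 220
n = 120, Σfm = 23260, mean = 193.8333
Σfm² = 4549400
Σf(m − x̄)² = Σfm² − (Σfm)²/n = 4549400 − 23260²/120 = 40836.6667
Population variance = 40836.6667 / 120 = 340.3056
Standard deviation = √340.3056 = 18.4474

18.447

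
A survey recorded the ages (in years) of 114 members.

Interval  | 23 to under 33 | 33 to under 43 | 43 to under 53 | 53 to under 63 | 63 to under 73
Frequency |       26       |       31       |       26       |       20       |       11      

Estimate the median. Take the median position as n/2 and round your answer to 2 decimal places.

Cumulative frequencies: 26, 57, 83, 103, 114
n = 114; position = n/2 = 57.
This falls in the class 33 to under 43: L = 33, F = 26, f = 31, h = 10.
Median ≈ 33 + ((57 − 26) / 31) × 10 = 43.0000

43.00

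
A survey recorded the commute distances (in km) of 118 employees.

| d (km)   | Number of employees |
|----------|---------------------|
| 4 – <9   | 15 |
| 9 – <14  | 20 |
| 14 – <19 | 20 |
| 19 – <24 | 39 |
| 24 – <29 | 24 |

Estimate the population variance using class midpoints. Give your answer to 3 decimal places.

Midpoints: 6.5, 11.5, 16.5, 21.5, 26.5
n = 118, Σfm = 2132, mean = 18.0678
Σfm² = 43605.5
Σf(m − x̄)² = Σfm² − (Σfm)²/n = 43605.5 − 2132²/118 = 5084.9576
Population variance = 5084.9576 / 118 = 43.0929

43.093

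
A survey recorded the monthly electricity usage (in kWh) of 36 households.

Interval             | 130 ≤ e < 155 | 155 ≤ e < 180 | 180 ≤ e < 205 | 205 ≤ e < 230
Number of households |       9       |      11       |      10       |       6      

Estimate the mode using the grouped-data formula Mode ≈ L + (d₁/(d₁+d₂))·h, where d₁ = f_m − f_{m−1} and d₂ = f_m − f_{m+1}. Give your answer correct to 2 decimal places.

Modal class: 155 ≤ e < 180 (highest frequency 11).
d₁ = 11 − 9 = 2, d₂ = 11 − 10 = 1
Mode ≈ 155 + (2/(2+1)) × 25 = 155 + 16.6667 = 171.6667

171.67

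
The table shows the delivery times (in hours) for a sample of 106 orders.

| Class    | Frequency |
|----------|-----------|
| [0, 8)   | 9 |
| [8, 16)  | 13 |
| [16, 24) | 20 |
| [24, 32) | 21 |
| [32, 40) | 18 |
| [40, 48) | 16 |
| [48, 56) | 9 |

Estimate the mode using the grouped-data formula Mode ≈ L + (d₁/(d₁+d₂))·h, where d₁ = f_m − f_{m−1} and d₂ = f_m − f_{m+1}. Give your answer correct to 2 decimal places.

Modal class: [24, 32) (highest frequency 21).
d₁ = 21 − 20 = 1, d₂ = 21 − 18 = 3
Mode ≈ 24 + (1/(1+3)) × 8 = 24 + 2.0000 = 26.0000

26.00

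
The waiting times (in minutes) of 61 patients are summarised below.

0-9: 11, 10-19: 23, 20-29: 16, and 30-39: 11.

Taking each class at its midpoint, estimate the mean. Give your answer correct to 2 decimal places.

18.93

Midpoints: 4.5, 14.5, 24.5, 34.5
Σfm = 11×4.5 + 23×14.5 + 16×24.5 + 11×34.5 = 1154.5
n = Σf = 61
Mean = 1154.5 / 61 = 18.9262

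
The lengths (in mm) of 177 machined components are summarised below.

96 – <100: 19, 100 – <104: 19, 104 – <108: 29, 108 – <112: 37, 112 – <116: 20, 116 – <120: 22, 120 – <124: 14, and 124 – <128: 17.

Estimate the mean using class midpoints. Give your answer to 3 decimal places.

111.130

Midpoints: 98, 102, 106, 110, 114, 118, 122, 126
Σfm = 19×98 + 19×102 + 29×106 + 37×110 + 20×114 + 22×118 + 14×122 + 17×126 = 19670
n = Σf = 177
Mean = 19670 / 177 = 111.1299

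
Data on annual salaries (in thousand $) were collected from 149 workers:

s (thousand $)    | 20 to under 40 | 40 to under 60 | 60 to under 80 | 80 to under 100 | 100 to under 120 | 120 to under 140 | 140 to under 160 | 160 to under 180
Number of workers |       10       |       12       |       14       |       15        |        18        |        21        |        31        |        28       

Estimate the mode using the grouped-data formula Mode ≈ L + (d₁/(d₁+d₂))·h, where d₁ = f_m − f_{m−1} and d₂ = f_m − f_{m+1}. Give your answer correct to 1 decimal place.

Modal class: 140 to under 160 (highest frequency 31).
d₁ = 31 − 21 = 10, d₂ = 31 − 28 = 3
Mode ≈ 140 + (10/(10+3)) × 20 = 140 + 15.3846 = 155.3846

155.4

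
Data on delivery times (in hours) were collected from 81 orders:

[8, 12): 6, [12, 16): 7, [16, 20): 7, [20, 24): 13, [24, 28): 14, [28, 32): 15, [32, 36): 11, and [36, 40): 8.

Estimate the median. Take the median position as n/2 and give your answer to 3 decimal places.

Cumulative frequencies: 6, 13, 20, 33, 47, 62, 73, 81
n = 81; position = n/2 = 40.5.
This falls in the class [24, 28): L = 24, F = 33, f = 14, h = 4.
Median ≈ 24 + ((40.5 − 33) / 14) × 4 = 26.1429

26.143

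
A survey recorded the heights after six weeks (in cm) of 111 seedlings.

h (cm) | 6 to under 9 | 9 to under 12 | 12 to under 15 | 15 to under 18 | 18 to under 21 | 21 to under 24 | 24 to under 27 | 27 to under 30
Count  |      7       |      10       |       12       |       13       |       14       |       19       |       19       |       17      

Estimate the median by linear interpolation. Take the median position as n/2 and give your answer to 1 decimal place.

Cumulative frequencies: 7, 17, 29, 42, 56, 75, 94, 111
n = 111; position = n/2 = 55.5.
This falls in the class 18 to under 21: L = 18, F = 42, f = 14, h = 3.
Median ≈ 18 + ((55.5 − 42) / 14) × 3 = 20.8929

20.9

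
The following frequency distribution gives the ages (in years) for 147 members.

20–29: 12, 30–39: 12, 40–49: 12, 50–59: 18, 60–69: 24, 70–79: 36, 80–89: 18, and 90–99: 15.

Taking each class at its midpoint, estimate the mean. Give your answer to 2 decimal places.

63.89

Midpoints: 24.5, 34.5, 44.5, 54.5, 64.5, 74.5, 84.5, 94.5
Σfm = 12×24.5 + 12×34.5 + 12×44.5 + 18×54.5 + 24×64.5 + 36×74.5 + 18×84.5 + 15×94.5 = 9391.5
n = Σf = 147
Mean = 9391.5 / 147 = 63.8878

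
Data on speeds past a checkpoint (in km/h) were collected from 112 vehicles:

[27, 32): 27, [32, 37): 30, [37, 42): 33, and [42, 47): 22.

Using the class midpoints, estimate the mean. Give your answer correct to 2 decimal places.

Midpoints: 29.5, 34.5, 39.5, 44.5
Σfm = 27×29.5 + 30×34.5 + 33×39.5 + 22×44.5 = 4114
n = Σf = 112
Mean = 4114 / 112 = 36.7321

36.73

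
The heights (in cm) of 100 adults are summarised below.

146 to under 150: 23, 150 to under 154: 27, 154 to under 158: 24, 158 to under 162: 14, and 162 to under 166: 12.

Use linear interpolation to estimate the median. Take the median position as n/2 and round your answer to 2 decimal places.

Cumulative frequencies: 23, 50, 74, 88, 100
n = 100; position = n/2 = 50.
This falls in the class 150 to under 154: L = 150, F = 23, f = 27, h = 4.
Median ≈ 150 + ((50 − 23) / 27) × 4 = 154.0000

154.00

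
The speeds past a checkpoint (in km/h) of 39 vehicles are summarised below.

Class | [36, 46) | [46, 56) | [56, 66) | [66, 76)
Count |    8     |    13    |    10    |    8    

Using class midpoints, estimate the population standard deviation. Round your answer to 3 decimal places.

Midpoints: 41, 51, 61, 71
n = 39, Σfm = 2169, mean = 55.6154
Σfm² = 124799
Σf(m − x̄)² = Σfm² − (Σfm)²/n = 124799 − 2169²/39 = 4169.2308
Population variance = 4169.2308 / 39 = 106.9034
Standard deviation = √106.9034 = 10.3394

10.339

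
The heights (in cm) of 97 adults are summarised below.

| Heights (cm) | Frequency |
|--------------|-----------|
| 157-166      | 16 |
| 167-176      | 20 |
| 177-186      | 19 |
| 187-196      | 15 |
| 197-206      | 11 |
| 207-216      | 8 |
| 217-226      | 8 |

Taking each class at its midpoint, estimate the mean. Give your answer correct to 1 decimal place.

185.7

Midpoints: 161.5, 171.5, 181.5, 191.5, 201.5, 211.5, 221.5
Σfm = 16×161.5 + 20×171.5 + 19×181.5 + 15×191.5 + 11×201.5 + 8×211.5 + 8×221.5 = 18015.5
n = Σf = 97
Mean = 18015.5 / 97 = 185.7268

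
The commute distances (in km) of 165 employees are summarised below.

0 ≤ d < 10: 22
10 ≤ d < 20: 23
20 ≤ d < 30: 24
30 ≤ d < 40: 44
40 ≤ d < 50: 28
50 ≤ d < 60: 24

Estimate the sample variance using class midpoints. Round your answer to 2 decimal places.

Midpoints: 5, 15, 25, 35, 45, 55
n = 165, Σfm = 5175, mean = 31.3636
Σfm² = 203925
Σf(m − x̄)² = Σfm² − (Σfm)²/n = 203925 − 5175²/165 = 41618.1818
Sample variance = 41618.1818 / 164 = 253.7694

253.77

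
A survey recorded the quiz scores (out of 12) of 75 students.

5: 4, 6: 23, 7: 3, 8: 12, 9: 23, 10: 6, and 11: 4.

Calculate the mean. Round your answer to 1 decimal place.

7.8

Values: 5, 6, 7, 8, 9, 10, 11
Σfx = 4×5 + 23×6 + 3×7 + 12×8 + 23×9 + 6×10 + 4×11 = 586
n = Σf = 75
Mean = 586 / 75 = 7.8133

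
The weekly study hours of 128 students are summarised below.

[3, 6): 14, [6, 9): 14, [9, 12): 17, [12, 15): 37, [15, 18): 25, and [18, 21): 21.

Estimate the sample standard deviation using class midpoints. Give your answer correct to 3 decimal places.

Midpoints: 4.5, 7.5, 10.5, 13.5, 16.5, 19.5
n = 128, Σfm = 1668, mean = 13.0312
Σfm² = 24480
Σf(m − x̄)² = Σfm² − (Σfm)²/n = 24480 − 1668²/128 = 2743.8750
Sample variance = 2743.8750 / 127 = 21.6053
Standard deviation = √21.6053 = 4.6482

4.648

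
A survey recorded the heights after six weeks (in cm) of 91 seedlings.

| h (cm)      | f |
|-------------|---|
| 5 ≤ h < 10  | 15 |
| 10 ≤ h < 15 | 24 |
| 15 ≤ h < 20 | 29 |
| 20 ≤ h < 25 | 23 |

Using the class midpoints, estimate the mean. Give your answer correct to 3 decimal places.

15.797

Midpoints: 7.5, 12.5, 17.5, 22.5
Σfm = 15×7.5 + 24×12.5 + 29×17.5 + 23×22.5 = 1437.5
n = Σf = 91
Mean = 1437.5 / 91 = 15.7967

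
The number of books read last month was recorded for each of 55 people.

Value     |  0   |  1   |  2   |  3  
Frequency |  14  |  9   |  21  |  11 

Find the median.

Cumulative frequencies: 14, 23, 44, 55
n = 55, so the median is the value in position (n+1)/2 = 28.
Position 28 falls at value 2.

2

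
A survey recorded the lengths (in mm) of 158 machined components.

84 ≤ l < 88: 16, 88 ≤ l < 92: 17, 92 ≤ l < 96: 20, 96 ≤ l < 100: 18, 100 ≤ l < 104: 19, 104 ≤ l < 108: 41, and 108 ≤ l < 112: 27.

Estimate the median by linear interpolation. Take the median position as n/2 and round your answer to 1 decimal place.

101.7

Cumulative frequencies: 16, 33, 53, 71, 90, 131, 158
n = 158; position = n/2 = 79.
This falls in the class 100 ≤ l < 104: L = 100, F = 71, f = 19, h = 4.
Median ≈ 100 + ((79 − 71) / 19) × 4 = 101.6842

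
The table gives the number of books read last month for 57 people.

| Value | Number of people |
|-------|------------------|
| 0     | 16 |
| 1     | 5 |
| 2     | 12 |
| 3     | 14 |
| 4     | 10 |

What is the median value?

Cumulative frequencies: 16, 21, 33, 47, 57
n = 57, so the median is the value in position (n+1)/2 = 29.
Position 29 falls at value 2.

2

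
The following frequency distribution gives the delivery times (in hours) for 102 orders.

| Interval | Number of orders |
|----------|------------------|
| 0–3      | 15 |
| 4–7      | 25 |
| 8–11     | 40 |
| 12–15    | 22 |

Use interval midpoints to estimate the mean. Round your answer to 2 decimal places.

Midpoints: 1.5, 5.5, 9.5, 13.5
Σfm = 15×1.5 + 25×5.5 + 40×9.5 + 22×13.5 = 837
n = Σf = 102
Mean = 837 / 102 = 8.2059

8.21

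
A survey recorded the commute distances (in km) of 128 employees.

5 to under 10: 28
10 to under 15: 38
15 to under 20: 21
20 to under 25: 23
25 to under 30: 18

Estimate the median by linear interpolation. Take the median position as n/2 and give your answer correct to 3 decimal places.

14.737

Cumulative frequencies: 28, 66, 87, 110, 128
n = 128; position = n/2 = 64.
This falls in the class 10 to under 15: L = 10, F = 28, f = 38, h = 5.
Median ≈ 10 + ((64 − 28) / 38) × 5 = 14.7368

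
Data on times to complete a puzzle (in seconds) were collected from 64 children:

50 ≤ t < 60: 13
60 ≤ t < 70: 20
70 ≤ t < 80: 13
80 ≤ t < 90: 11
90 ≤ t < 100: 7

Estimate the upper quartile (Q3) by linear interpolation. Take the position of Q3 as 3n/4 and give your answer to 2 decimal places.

81.82

Cumulative frequencies: 13, 33, 46, 57, 64
n = 64; position = 3n/4 = 48.
This falls in the class 80 ≤ t < 90: L = 80, F = 46, f = 11, h = 10.
Upper quartile ≈ 80 + ((48 − 46) / 11) × 10 = 81.8182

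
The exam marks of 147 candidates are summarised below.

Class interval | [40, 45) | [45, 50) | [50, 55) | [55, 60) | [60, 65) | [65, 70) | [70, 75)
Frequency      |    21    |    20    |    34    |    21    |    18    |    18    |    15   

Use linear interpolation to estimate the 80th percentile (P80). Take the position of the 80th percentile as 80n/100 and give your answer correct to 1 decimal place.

Cumulative frequencies: 21, 41, 75, 96, 114, 132, 147
n = 147; position = 80n/100 = 117.6.
This falls in the class [65, 70): L = 65, F = 114, f = 18, h = 5.
80th percentile ≈ 65 + ((117.6 − 114) / 18) × 5 = 66.0000

66.0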